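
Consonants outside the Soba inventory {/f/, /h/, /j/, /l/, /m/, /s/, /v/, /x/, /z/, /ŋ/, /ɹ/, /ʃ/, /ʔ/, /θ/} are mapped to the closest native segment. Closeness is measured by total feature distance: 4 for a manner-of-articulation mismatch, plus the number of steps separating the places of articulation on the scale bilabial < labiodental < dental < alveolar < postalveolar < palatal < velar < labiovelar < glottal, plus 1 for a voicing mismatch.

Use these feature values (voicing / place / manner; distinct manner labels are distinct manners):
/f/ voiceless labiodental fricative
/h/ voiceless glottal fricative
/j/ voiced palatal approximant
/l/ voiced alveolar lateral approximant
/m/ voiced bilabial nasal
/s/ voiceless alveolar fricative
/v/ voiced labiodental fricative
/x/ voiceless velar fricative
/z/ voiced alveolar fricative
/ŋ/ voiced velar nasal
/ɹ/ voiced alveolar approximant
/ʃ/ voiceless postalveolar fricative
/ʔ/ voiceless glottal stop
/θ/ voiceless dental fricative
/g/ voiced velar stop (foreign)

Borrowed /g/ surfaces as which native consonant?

ʔ

/ʔ/ is closest: same manner (stop), place distance 2 (velar→glottal), voicing differs (+1); total 3. Next closest is /ŋ/ at distance 4.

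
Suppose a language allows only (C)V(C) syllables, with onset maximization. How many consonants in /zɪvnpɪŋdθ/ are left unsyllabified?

The consonants /n/, /d/, /θ/ cannot be parsed into a legal (C)V(C) syllable (at most one coda consonant is licensed; onsets are limited to one consonant).

3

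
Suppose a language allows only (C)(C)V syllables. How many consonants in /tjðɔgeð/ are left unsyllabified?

2

Under (C)(C)V, the unsyllabifiable consonants are /t/, /ð/ (no codas are permitted; onsets may contain at most 2 consonants).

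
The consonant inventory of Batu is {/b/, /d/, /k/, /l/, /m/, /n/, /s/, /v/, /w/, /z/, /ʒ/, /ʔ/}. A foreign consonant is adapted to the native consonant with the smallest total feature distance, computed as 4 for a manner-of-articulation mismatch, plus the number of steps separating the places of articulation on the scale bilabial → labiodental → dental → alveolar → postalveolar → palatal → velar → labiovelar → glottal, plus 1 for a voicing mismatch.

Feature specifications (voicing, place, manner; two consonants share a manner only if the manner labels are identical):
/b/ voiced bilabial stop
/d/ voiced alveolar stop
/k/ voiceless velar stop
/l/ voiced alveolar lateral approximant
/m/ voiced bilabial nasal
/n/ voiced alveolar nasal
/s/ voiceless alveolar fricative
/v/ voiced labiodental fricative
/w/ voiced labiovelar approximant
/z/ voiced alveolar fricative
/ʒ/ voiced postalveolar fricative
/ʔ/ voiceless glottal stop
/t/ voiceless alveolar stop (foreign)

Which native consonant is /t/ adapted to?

d

/d/ is closest: same manner (stop), place distance 0 (alveolar→alveolar), voicing differs (+1); total 1. Next closest is /k/ at distance 3.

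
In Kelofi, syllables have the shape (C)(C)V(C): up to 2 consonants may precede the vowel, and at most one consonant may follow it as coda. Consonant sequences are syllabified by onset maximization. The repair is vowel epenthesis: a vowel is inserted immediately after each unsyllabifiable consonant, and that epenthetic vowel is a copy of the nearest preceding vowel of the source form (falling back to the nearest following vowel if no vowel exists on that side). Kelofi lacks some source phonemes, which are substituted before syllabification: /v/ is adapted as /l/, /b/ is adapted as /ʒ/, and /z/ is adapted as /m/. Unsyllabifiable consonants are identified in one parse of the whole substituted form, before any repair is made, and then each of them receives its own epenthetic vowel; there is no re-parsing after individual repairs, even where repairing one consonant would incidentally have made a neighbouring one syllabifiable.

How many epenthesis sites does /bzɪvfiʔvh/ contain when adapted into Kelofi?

After substitution the input is /ʒmɪlfiʔlh/.
The unsyllabifiable consonants are /l/, /h/; each receives one epenthetic vowel.

2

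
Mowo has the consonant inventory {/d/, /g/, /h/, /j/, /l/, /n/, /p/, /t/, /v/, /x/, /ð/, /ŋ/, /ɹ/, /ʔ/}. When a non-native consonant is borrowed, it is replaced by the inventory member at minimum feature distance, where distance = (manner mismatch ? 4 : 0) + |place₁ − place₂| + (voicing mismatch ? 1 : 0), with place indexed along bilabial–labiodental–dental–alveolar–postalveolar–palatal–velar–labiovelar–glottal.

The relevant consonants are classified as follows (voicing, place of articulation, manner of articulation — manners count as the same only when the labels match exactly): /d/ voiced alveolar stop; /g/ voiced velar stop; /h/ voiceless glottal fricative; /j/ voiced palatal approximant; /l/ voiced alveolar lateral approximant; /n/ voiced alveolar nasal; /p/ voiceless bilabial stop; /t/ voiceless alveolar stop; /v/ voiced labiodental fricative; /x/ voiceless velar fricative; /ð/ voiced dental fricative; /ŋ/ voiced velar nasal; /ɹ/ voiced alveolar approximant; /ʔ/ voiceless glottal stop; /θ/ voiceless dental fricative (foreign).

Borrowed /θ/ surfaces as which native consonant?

/ð/ is closest: same manner (fricative), place distance 0 (dental→dental), voicing differs (+1); total 1. Next closest is /v/ at distance 2.

ð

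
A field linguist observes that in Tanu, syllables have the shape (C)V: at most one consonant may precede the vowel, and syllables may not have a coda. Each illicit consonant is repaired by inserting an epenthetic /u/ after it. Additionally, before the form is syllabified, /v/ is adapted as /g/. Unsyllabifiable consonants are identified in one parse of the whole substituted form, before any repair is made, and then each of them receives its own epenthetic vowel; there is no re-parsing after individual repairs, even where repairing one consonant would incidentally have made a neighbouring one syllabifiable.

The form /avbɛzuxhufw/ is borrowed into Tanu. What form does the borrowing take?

agubɛzuxuhufuwu

Substitution: /v/ → /g/, giving /agbɛzuxhufw/.
The consonants /g/, /x/, /f/, /w/ cannot be parsed into a legal (C)V syllable (no codas are permitted; onsets are limited to one consonant).
Inserting the epenthetic vowel yields /g/ → /gu/, /x/ → /xu/, /f/ → /fu/, /w/ → /wu/.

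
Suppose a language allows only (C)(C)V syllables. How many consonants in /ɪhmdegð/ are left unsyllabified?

3

Under (C)(C)V, the unsyllabifiable consonants are /h/, /g/, /ð/ (no codas are permitted; onsets may contain at most 2 consonants).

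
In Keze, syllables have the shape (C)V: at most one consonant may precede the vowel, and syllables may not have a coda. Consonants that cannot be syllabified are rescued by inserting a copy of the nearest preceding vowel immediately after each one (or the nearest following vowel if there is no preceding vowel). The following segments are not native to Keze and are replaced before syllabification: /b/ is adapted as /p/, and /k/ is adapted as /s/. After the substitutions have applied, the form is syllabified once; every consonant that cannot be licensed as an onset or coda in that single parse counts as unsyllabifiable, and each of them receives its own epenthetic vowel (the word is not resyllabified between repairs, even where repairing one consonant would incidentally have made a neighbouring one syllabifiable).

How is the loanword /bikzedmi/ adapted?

pisizedemi

Substitution: /b/ → /p/, /k/ → /s/, giving /piszedmi/.
The consonants /s/, /d/ cannot be parsed into a legal (C)V syllable (no codas are permitted; onsets are limited to one consonant).
Each unlicensed consonant becomes the onset of a new syllable: /s/ → /si/, /d/ → /de/.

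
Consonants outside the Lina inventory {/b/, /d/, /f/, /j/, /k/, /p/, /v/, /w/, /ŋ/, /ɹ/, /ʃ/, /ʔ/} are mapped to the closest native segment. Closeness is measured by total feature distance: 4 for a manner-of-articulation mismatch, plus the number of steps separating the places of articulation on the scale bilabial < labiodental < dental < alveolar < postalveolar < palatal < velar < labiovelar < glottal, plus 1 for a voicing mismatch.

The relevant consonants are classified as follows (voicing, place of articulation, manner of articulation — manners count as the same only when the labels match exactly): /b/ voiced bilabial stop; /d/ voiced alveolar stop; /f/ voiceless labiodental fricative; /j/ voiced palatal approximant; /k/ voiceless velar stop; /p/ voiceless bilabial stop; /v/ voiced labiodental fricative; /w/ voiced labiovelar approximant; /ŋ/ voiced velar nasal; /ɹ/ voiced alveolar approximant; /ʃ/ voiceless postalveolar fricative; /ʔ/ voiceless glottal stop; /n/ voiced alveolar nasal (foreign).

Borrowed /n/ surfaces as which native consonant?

ŋ

/ŋ/ is closest: same manner (nasal), place distance 3 (alveolar→velar), same voicing; total 3. Next closest is /d/ at distance 4.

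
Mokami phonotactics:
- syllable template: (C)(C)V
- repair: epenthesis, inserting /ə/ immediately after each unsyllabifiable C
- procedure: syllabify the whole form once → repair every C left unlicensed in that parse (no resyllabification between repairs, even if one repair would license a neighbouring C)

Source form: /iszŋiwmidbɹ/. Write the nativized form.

The consonants /s/, /d/, /b/, /ɹ/ cannot be parsed into a legal (C)(C)V syllable (no codas are permitted; onsets may contain at most 2 consonants).
Inserting the epenthetic vowel yields /s/ → /sə/, /d/ → /də/, /b/ → /bə/, /ɹ/ → /ɹə/.

isəzŋiwmidəbəɹə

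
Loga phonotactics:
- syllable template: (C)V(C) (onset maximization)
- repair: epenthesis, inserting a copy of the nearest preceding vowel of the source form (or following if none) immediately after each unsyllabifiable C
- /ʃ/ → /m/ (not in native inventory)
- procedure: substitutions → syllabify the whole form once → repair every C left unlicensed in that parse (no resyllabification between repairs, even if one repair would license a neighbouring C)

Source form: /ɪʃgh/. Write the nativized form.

Substitution: /ʃ/ → /m/, giving /ɪmgh/.
Syllabifying with onset maximization leaves /g/, /h/ stranded (at most one coda consonant is licensed; onsets are limited to one consonant).
Inserting the epenthetic vowel yields /g/ → /gɪ/, /h/ → /hɪ/.

ɪmgɪhɪ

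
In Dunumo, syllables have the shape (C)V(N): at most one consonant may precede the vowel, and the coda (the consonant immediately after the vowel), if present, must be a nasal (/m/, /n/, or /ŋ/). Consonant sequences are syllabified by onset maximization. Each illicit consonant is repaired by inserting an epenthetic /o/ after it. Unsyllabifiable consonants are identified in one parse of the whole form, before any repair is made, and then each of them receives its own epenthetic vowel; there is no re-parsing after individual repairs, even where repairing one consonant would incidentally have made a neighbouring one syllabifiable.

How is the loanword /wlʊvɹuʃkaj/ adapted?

wolʊvoɹuʃokajo

Under (C)V(N), the unsyllabifiable consonants are /w/, /v/, /ʃ/, /j/ (only a nasal (/m/, /n/, or /ŋ/) is licensed in coda position; onsets are limited to one consonant).
Epenthesis after each stranded consonant: /w/ → /wo/, /v/ → /vo/, /ʃ/ → /ʃo/, /j/ → /jo/.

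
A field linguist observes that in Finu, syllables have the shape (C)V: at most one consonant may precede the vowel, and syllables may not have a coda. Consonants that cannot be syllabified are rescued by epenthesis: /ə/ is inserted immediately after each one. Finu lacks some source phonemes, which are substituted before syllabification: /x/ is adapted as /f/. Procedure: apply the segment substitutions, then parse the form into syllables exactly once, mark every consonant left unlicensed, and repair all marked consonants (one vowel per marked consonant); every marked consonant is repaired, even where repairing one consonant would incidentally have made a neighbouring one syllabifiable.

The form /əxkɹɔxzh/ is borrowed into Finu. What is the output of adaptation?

əfəkəɹɔfəzəhə

Substitution: /x/ → /f/, giving /əfkɹɔfzh/.
Under (C)V, the unsyllabifiable consonants are /f/, /k/, /f/, /z/, /h/ (no codas are permitted; onsets are limited to one consonant).
Inserting the epenthetic vowel yields /f/ → /fə/, /k/ → /kə/, /f/ → /fə/, /z/ → /zə/, /h/ → /hə/.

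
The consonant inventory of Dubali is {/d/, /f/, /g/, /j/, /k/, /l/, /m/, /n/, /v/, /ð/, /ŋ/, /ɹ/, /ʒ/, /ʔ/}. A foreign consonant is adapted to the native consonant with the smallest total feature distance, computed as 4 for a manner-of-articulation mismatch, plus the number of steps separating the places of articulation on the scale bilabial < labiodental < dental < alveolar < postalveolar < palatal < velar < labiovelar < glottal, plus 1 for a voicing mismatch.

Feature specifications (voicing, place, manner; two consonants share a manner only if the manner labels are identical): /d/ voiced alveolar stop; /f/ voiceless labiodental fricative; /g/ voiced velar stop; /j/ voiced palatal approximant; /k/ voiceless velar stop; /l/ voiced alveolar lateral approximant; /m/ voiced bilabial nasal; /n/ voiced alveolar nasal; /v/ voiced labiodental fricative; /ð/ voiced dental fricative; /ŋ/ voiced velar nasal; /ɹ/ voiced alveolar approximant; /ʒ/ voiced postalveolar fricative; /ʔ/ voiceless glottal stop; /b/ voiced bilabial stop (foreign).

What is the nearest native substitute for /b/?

d

/d/ is closest: same manner (stop), place distance 3 (bilabial→alveolar), same voicing; total 3. Next closest is /m/ at distance 4.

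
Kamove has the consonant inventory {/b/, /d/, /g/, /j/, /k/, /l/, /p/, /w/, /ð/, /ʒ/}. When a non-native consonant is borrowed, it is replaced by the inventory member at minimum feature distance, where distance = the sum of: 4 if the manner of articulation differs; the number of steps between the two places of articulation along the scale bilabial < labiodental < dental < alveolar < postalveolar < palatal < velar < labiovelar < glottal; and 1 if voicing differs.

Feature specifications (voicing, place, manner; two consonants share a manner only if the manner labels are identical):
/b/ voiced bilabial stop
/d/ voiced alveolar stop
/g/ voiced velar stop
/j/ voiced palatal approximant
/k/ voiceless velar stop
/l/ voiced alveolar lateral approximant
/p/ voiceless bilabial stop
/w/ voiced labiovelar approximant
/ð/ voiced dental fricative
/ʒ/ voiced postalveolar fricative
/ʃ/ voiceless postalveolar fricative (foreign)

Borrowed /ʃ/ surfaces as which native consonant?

/ʒ/ is closest: same manner (fricative), place distance 0 (postalveolar→postalveolar), voicing differs (+1); total 1. Next closest is /ð/ at distance 3.

ʒ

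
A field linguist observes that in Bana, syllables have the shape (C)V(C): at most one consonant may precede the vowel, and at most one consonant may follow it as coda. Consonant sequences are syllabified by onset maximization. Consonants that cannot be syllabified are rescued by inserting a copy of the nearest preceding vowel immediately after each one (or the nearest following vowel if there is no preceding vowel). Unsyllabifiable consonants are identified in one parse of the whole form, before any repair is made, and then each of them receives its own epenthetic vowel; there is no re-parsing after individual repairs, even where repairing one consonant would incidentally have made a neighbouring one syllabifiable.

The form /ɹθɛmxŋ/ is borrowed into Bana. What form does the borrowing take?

ɹɛθɛmxɛŋɛ

Syllabifying with onset maximization leaves /ɹ/, /x/, /ŋ/ stranded (at most one coda consonant is licensed; onsets are limited to one consonant).
Each unlicensed consonant becomes the onset of a new syllable: /ɹ/ → /ɹɛ/, /x/ → /xɛ/, /ŋ/ → /ŋɛ/.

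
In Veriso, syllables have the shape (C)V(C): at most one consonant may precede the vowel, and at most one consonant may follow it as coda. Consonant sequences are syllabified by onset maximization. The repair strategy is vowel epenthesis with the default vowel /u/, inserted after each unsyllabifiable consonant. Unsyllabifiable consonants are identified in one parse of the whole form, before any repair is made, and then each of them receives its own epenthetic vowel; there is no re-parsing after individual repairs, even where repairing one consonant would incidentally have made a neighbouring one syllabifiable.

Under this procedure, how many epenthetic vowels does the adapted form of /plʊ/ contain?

1

The unsyllabifiable consonants are /p/; each receives one epenthetic vowel.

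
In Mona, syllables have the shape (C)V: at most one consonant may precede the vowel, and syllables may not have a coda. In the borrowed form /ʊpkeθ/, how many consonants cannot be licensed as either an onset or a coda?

2

Under (C)V, the unsyllabifiable consonants are /p/, /θ/ (no codas are permitted; onsets are limited to one consonant).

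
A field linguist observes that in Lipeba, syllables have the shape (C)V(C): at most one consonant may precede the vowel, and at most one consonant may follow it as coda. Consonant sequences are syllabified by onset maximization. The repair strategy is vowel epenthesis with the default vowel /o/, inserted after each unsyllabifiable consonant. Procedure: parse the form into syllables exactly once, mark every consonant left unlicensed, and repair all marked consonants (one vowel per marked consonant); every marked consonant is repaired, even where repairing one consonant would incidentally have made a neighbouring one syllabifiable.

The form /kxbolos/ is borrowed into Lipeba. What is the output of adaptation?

The consonants /k/, /x/ cannot be parsed into a legal (C)V(C) syllable (at most one coda consonant is licensed; onsets are limited to one consonant).
Each unlicensed consonant becomes the onset of a new syllable: /k/ → /ko/, /x/ → /xo/.

koxobolos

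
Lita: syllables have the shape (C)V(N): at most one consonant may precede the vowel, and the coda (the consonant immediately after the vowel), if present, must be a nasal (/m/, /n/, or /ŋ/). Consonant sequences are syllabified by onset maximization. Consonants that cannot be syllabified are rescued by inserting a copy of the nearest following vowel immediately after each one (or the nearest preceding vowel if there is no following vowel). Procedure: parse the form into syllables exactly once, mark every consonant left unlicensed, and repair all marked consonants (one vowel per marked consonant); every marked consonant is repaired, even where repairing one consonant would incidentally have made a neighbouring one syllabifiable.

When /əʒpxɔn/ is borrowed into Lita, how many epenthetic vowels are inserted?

2

The unsyllabifiable consonants are /ʒ/, /p/; each receives one epenthetic vowel.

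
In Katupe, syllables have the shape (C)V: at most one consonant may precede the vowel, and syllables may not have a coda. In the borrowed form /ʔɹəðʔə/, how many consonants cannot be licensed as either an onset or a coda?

2

Under (C)V, the unsyllabifiable consonants are /ʔ/, /ð/ (no codas are permitted; onsets are limited to one consonant).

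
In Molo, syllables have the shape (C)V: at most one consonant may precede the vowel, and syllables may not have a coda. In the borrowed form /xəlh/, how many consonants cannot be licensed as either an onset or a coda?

2

Syllabifying with onset maximization leaves /l/, /h/ stranded (no codas are permitted; onsets are limited to one consonant).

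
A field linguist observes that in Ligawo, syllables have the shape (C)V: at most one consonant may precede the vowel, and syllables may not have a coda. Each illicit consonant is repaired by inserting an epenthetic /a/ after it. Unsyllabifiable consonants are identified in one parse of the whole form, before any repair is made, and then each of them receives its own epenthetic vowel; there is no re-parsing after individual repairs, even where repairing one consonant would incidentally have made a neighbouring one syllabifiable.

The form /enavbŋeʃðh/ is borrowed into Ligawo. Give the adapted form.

Syllabifying with onset maximization leaves /v/, /b/, /ʃ/, /ð/, /h/ stranded (no codas are permitted; onsets are limited to one consonant).
Epenthesis after each stranded consonant: /v/ → /va/, /b/ → /ba/, /ʃ/ → /ʃa/, /ð/ → /ða/, /h/ → /ha/.

enavabaŋeʃaðaha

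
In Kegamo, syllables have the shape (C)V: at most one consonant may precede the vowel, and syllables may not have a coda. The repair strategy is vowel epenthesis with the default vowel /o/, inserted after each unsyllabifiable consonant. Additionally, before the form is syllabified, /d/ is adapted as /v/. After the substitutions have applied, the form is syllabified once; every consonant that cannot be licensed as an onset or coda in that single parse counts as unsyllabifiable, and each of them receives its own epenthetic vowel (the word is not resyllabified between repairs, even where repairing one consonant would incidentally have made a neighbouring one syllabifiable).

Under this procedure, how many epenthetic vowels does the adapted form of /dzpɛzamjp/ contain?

After substitution the input is /vzpɛzamjp/.
The unsyllabifiable consonants are /v/, /z/, /m/, /j/, /p/; each receives one epenthetic vowel.

5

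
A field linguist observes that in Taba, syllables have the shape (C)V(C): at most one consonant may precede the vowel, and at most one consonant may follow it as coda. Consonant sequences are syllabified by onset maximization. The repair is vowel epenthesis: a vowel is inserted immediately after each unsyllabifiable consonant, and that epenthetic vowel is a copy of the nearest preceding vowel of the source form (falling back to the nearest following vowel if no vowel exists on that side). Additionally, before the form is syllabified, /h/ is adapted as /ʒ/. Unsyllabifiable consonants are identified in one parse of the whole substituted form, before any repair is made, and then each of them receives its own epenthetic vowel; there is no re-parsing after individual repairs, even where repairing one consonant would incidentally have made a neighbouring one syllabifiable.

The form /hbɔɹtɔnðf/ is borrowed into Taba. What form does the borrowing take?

ʒɔbɔɹtɔnðɔfɔ

Substitution: /h/ → /ʒ/, giving /ʒbɔɹtɔnðf/.
The consonants /ʒ/, /ð/, /f/ cannot be parsed into a legal (C)V(C) syllable (at most one coda consonant is licensed; onsets are limited to one consonant).
Each unlicensed consonant becomes the onset of a new syllable: /ʒ/ → /ʒɔ/, /ð/ → /ðɔ/, /f/ → /fɔ/.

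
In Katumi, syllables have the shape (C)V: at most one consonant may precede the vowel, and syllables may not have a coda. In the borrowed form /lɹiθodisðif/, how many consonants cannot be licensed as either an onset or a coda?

The consonants /l/, /s/, /f/ cannot be parsed into a legal (C)V syllable (no codas are permitted; onsets are limited to one consonant).

3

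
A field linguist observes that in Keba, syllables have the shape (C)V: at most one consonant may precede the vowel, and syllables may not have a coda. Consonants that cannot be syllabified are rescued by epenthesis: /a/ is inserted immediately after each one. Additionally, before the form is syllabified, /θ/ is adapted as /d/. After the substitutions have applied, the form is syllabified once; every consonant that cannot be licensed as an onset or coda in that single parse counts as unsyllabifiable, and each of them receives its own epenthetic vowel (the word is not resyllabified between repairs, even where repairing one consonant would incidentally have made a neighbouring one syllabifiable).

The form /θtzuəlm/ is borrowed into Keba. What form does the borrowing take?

datazuəlama

Substitution: /θ/ → /d/, giving /dtzuəlm/.
Under (C)V, the unsyllabifiable consonants are /d/, /t/, /l/, /m/ (no codas are permitted; onsets are limited to one consonant).
Inserting the epenthetic vowel yields /d/ → /da/, /t/ → /ta/, /l/ → /la/, /m/ → /ma/.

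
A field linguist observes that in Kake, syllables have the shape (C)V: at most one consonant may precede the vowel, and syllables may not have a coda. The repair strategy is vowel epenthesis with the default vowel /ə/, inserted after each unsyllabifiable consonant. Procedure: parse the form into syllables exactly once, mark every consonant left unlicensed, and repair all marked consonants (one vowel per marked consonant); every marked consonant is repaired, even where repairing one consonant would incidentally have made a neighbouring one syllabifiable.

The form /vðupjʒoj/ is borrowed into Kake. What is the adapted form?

Under (C)V, the unsyllabifiable consonants are /v/, /p/, /j/, /j/ (no codas are permitted; onsets are limited to one consonant).
Epenthesis after each stranded consonant: /v/ → /və/, /p/ → /pə/, /j/ → /jə/, /j/ → /jə/.

vəðupəjəʒojə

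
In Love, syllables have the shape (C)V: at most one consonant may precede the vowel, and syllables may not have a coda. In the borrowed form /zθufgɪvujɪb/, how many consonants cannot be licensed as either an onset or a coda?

Syllabifying with onset maximization leaves /z/, /f/, /b/ stranded (no codas are permitted; onsets are limited to one consonant).

3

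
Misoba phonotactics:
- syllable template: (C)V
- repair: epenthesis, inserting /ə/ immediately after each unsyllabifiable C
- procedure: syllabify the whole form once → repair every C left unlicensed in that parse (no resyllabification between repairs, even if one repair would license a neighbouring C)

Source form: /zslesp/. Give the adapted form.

Under (C)V, the unsyllabifiable consonants are /z/, /s/, /s/, /p/ (no codas are permitted; onsets are limited to one consonant).
Epenthesis after each stranded consonant: /z/ → /zə/, /s/ → /sə/, /s/ → /sə/, /p/ → /pə/.

zəsəlesəpə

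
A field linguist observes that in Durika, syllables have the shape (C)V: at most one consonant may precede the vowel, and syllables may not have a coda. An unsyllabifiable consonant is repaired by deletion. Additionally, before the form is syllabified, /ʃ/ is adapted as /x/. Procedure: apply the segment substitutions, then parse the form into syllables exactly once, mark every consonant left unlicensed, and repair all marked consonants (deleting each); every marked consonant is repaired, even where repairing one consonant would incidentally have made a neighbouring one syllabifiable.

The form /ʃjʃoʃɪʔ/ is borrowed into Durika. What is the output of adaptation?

Substitution: /ʃ/ → /x/, giving /xjxoxɪʔ/.
The consonants /x/, /j/, /ʔ/ cannot be parsed into a legal (C)V syllable (no codas are permitted; onsets are limited to one consonant).
Deletion applies to /x/, /j/, /ʔ/.

xoxɪ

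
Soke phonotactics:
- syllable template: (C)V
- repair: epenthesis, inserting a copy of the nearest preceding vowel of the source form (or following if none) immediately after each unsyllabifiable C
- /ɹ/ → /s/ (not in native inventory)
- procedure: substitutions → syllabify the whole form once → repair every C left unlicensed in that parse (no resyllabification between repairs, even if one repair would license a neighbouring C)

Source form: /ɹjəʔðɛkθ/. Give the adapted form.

səjəʔəðɛkɛθɛ

Substitution: /ɹ/ → /s/, giving /sjəʔðɛkθ/.
The consonants /s/, /ʔ/, /k/, /θ/ cannot be parsed into a legal (C)V syllable (no codas are permitted; onsets are limited to one consonant).
Inserting the epenthetic vowel yields /s/ → /sə/, /ʔ/ → /ʔə/, /k/ → /kɛ/, /θ/ → /θɛ/.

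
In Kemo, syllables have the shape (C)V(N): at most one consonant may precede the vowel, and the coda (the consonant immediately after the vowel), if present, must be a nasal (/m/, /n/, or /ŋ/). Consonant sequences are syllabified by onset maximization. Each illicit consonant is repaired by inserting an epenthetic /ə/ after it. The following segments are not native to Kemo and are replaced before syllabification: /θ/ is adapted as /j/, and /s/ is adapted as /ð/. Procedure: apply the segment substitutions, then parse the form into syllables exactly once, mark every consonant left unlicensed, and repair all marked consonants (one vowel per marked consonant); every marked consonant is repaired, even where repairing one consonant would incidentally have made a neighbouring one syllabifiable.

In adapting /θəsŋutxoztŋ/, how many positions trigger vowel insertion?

After substitution the input is /jəðŋutxoztŋ/.
The unsyllabifiable consonants are /ð/, /t/, /z/, /t/, /ŋ/; each receives one epenthetic vowel.

5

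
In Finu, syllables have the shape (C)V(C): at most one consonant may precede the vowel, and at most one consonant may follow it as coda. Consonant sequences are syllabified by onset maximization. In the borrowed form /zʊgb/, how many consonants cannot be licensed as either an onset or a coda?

1

Syllabifying with onset maximization leaves /b/ stranded (at most one coda consonant is licensed; onsets are limited to one consonant).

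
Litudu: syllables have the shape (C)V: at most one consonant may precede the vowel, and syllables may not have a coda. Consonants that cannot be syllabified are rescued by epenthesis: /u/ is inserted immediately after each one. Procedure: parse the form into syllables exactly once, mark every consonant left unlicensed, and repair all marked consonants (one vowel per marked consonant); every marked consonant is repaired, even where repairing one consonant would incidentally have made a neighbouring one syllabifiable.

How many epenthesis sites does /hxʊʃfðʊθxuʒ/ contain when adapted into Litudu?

5

The unsyllabifiable consonants are /h/, /ʃ/, /f/, /θ/, /ʒ/; each receives one epenthetic vowel.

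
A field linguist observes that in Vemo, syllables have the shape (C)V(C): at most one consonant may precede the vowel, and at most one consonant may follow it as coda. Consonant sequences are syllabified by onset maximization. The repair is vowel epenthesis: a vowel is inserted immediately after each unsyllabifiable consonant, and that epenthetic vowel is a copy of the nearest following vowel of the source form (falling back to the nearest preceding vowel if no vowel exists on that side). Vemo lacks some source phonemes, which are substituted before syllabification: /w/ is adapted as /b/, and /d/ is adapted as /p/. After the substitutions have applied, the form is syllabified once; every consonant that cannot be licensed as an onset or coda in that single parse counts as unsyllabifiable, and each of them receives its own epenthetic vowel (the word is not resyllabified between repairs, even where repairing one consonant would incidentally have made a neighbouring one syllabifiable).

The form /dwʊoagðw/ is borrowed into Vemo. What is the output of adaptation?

pʊbʊoagðaba

Substitution: /d/ → /p/, /w/ → /b/, giving /pbʊoagðb/.
The consonants /p/, /ð/, /b/ cannot be parsed into a legal (C)V(C) syllable (at most one coda consonant is licensed; onsets are limited to one consonant).
Inserting the epenthetic vowel yields /p/ → /pʊ/, /ð/ → /ða/, /b/ → /ba/.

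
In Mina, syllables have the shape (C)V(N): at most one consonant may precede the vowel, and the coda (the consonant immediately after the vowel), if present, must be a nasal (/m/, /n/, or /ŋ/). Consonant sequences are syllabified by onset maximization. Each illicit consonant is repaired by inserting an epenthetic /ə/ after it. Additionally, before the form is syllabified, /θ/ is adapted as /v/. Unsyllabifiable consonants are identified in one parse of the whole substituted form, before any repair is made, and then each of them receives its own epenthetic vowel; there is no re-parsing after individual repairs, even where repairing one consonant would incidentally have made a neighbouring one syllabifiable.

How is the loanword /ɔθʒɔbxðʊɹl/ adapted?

Substitution: /θ/ → /v/, giving /ɔvʒɔbxðʊɹl/.
Under (C)V(N), the unsyllabifiable consonants are /v/, /b/, /x/, /ɹ/, /l/ (only a nasal (/m/, /n/, or /ŋ/) is licensed in coda position; onsets are limited to one consonant).
Each unlicensed consonant becomes the onset of a new syllable: /v/ → /və/, /b/ → /bə/, /x/ → /xə/, /ɹ/ → /ɹə/, /l/ → /lə/.

ɔvəʒɔbəxəðʊɹələ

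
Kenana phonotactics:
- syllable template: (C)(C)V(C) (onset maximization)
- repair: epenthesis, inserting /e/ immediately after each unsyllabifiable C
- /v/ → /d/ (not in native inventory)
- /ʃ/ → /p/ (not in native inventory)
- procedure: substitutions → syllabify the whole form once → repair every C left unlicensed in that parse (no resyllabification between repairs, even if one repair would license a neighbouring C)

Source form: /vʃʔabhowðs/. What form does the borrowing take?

depʔabhowðese

Substitution: /v/ → /d/, /ʃ/ → /p/, giving /dpʔabhowðs/.
Under (C)(C)V(C), the unsyllabifiable consonants are /d/, /ð/, /s/ (at most one coda consonant is licensed; onsets may contain at most 2 consonants).
Inserting the epenthetic vowel yields /d/ → /de/, /ð/ → /ðe/, /s/ → /se/.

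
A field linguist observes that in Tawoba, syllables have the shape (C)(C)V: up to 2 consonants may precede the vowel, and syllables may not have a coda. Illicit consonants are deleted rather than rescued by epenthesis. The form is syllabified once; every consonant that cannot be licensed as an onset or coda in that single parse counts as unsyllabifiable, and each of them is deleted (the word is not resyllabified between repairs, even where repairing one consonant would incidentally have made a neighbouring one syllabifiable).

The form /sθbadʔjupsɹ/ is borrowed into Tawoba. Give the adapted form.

Syllabifying with onset maximization leaves /s/, /d/, /p/, /s/, /ɹ/ stranded (no codas are permitted; onsets may contain at most 2 consonants).
Each unlicensed consonant is deleted: /s/, /d/, /p/, /s/, /ɹ/.

θbaʔju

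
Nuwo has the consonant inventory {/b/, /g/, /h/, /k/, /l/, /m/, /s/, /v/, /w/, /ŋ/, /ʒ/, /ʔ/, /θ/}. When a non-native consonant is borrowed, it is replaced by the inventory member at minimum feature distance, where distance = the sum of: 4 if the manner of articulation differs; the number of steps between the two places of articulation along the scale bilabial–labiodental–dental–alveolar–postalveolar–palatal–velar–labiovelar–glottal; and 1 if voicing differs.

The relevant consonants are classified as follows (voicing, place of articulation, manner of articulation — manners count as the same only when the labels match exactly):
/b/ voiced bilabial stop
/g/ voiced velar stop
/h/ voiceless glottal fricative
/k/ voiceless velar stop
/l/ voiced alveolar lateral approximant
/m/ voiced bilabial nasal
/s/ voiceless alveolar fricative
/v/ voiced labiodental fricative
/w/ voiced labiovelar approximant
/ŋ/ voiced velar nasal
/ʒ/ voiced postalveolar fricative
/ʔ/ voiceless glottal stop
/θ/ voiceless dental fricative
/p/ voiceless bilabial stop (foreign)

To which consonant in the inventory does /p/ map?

b

/b/ is closest: same manner (stop), place distance 0 (bilabial→bilabial), voicing differs (+1); total 1. Next closest is /m/ at distance 5.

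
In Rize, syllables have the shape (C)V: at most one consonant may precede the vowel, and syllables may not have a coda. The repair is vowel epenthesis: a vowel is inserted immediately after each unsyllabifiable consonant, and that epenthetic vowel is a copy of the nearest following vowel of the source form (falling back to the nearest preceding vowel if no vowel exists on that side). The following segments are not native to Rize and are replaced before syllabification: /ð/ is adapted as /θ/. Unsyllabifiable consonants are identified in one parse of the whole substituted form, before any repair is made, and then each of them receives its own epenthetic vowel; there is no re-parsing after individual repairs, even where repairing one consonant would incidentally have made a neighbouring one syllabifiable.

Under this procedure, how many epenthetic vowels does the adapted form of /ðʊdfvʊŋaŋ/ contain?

3

After substitution the input is /θʊdfvʊŋaŋ/.
The unsyllabifiable consonants are /d/, /f/, /ŋ/; each receives one epenthetic vowel.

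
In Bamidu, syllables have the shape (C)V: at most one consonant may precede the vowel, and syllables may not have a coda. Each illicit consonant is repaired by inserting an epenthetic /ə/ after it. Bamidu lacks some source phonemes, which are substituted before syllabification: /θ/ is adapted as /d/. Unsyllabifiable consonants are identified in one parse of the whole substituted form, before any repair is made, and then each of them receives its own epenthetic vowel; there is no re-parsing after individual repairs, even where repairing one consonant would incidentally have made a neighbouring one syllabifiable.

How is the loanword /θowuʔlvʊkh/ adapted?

Substitution: /θ/ → /d/, giving /dowuʔlvʊkh/.
Under (C)V, the unsyllabifiable consonants are /ʔ/, /l/, /k/, /h/ (no codas are permitted; onsets are limited to one consonant).
Each unlicensed consonant becomes the onset of a new syllable: /ʔ/ → /ʔə/, /l/ → /lə/, /k/ → /kə/, /h/ → /hə/.

dowuʔələvʊkəhə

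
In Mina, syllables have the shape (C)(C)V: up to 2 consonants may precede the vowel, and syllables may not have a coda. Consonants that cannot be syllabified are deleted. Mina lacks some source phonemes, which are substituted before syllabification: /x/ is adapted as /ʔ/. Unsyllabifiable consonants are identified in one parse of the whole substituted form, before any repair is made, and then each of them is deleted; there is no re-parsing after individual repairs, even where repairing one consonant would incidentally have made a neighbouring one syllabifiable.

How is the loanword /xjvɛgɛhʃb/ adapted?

jvɛgɛ

Substitution: /x/ → /ʔ/, giving /ʔjvɛgɛhʃb/.
The consonants /ʔ/, /h/, /ʃ/, /b/ cannot be parsed into a legal (C)(C)V syllable (no codas are permitted; onsets may contain at most 2 consonants).
Each unlicensed consonant is deleted: /ʔ/, /h/, /ʃ/, /b/.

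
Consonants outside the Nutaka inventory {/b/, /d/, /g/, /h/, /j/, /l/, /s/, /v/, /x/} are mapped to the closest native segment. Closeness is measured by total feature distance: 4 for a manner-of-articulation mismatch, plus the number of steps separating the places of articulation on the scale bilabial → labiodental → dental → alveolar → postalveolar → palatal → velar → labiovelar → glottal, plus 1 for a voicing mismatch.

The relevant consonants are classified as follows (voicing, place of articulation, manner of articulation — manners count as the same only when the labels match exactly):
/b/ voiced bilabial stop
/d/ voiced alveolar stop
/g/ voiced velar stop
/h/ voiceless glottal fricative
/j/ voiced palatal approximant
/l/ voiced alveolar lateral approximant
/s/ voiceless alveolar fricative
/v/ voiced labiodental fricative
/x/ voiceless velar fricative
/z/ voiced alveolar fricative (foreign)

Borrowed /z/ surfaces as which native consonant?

/s/ is closest: same manner (fricative), place distance 0 (alveolar→alveolar), voicing differs (+1); total 1. Next closest is /v/ at distance 2.

s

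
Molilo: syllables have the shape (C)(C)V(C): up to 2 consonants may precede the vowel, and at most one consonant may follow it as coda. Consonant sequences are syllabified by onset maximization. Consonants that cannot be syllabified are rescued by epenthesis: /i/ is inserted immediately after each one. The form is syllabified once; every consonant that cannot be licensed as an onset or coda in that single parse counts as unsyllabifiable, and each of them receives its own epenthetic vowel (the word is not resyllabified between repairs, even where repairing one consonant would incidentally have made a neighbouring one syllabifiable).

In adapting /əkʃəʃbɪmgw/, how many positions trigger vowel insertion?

2

The unsyllabifiable consonants are /g/, /w/; each receives one epenthetic vowel.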